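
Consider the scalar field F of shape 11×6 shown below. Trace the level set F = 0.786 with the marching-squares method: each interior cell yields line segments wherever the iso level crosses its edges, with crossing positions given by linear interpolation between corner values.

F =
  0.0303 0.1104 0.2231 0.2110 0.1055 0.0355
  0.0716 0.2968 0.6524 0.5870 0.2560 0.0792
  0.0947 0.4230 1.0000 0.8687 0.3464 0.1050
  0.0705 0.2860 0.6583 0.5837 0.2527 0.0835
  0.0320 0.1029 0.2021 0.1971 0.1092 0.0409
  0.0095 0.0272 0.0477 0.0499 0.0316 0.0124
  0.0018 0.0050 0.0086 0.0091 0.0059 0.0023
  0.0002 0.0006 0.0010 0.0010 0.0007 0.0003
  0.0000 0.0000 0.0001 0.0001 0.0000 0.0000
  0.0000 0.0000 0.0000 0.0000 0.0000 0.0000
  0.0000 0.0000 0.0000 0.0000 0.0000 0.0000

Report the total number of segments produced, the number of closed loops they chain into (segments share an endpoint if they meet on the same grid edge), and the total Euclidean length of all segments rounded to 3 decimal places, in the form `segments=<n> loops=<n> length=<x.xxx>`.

cell (1,1): code 0100 → (1.384,2.000)–(2.000,1.629)
cell (1,2): code 1100 → (1.706,3.000)–(1.384,2.000)
cell (1,3): code 1000 → (2.000,3.158)–(1.706,3.000)
cell (2,1): code 0010 → (2.000,1.629)–(2.626,2.000)
cell (2,2): code 0011 → (2.626,2.000)–(2.290,3.000)
cell (2,3): code 0001 → (2.290,3.000)–(2.000,3.158)
total: 6 segments, chained into 1 closed loop(s), length Σ = 4.216272

segments=6 loops=1 length=4.216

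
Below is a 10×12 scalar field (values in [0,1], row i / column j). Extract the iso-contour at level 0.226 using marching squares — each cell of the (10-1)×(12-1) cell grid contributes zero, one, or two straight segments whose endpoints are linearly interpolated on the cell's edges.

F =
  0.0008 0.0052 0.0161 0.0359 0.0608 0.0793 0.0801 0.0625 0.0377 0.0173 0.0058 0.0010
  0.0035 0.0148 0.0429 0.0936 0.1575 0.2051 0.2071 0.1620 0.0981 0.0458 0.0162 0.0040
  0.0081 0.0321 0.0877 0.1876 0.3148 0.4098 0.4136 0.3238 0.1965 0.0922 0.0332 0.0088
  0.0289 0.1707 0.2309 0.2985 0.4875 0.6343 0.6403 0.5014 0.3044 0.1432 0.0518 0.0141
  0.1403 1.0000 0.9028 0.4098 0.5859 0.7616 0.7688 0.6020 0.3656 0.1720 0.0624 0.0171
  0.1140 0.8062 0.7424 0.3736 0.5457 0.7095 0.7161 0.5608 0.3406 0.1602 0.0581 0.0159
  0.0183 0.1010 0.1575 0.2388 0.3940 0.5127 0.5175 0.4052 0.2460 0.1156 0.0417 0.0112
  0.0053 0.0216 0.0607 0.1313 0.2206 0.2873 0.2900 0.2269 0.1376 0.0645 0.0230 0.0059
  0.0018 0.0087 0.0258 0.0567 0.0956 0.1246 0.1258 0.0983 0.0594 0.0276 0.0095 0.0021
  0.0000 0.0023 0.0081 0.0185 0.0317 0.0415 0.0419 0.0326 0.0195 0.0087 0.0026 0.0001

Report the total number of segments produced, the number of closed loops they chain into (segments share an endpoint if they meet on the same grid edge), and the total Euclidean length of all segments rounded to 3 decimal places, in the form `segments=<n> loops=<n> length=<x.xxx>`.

segments=28 loops=1 length=23.514

cell (1,3): code 0100 → (1.435,4.000)–(2.000,3.302)
cell (1,4): code 1100 → (1.102,5.000)–(1.435,4.000)
cell (1,5): code 1100 → (1.092,6.000)–(1.102,5.000)
cell (1,6): code 1100 → (1.396,7.000)–(1.092,6.000)
cell (1,7): code 1000 → (2.000,7.768)–(1.396,7.000)
cell (2,1): code 0100 → (2.966,2.000)–(3.000,1.919)
cell (2,2): code 1100 → (2.346,3.000)–(2.966,2.000)
cell (2,3): code 1110 → (2.000,3.302)–(2.346,3.000)
cell (2,7): code 1101 → (2.273,8.000)–(2.000,7.768)
cell (2,8): code 1000 → (3.000,8.486)–(2.273,8.000)
cell (3,0): code 0100 → (3.067,1.000)–(4.000,0.100)
cell (3,1): code 1110 → (3.000,1.919)–(3.067,1.000)
cell (3,8): code 1001 → (4.000,8.721)–(3.000,8.486)
cell (4,0): code 0110 → (4.000,0.100)–(5.000,0.162)
cell (4,8): code 1001 → (5.000,8.635)–(4.000,8.721)
cell (5,0): code 0010 → (5.000,0.162)–(5.823,1.000)
cell (5,1): code 0011 → (5.823,1.000)–(5.883,2.000)
cell (5,2): code 0111 → (5.883,2.000)–(6.000,2.843)
cell (5,8): code 1001 → (6.000,8.153)–(5.000,8.635)
cell (6,2): code 0010 → (6.000,2.843)–(6.119,3.000)
cell (6,3): code 0011 → (6.119,3.000)–(6.969,4.000)
cell (6,4): code 0111 → (6.969,4.000)–(7.000,4.081)
cell (6,7): code 1011 → (7.000,7.010)–(6.185,8.000)
cell (6,8): code 0001 → (6.185,8.000)–(6.000,8.153)
cell (7,4): code 0010 → (7.000,4.081)–(7.377,5.000)
cell (7,5): code 0011 → (7.377,5.000)–(7.390,6.000)
cell (7,6): code 0011 → (7.390,6.000)–(7.007,7.000)
cell (7,7): code 0001 → (7.007,7.000)–(7.000,7.010)
total: 28 segments, chained into 1 closed loop(s), length Σ = 23.514411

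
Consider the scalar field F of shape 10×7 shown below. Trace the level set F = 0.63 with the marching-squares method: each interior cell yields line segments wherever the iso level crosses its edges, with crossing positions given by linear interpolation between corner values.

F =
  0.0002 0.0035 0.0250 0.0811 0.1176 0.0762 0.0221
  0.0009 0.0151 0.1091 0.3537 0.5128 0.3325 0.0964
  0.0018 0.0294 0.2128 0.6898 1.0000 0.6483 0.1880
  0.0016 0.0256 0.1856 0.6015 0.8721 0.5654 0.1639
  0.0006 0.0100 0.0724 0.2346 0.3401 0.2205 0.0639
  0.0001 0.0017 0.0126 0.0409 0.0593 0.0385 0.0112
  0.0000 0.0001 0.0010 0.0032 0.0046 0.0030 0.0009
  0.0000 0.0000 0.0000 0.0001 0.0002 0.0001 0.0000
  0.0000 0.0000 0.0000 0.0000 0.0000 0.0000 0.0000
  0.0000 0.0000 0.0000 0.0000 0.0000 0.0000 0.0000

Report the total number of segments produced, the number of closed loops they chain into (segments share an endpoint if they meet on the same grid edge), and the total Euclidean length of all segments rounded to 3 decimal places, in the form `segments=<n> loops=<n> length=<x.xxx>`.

segments=10 loops=1 length=6.641

cell (1,2): code 0100 → (1.822,3.000)–(2.000,2.875)
cell (1,3): code 1100 → (1.241,4.000)–(1.822,3.000)
cell (1,4): code 1100 → (1.942,5.000)–(1.241,4.000)
cell (1,5): code 1000 → (2.000,5.040)–(1.942,5.000)
cell (2,2): code 0010 → (2.000,2.875)–(2.677,3.000)
cell (2,3): code 0111 → (2.677,3.000)–(3.000,3.105)
cell (2,4): code 1011 → (3.000,4.789)–(2.221,5.000)
cell (2,5): code 0001 → (2.221,5.000)–(2.000,5.040)
cell (3,3): code 0010 → (3.000,3.105)–(3.455,4.000)
cell (3,4): code 0001 → (3.455,4.000)–(3.000,4.789)
total: 10 segments, chained into 1 closed loop(s), length Σ = 6.640921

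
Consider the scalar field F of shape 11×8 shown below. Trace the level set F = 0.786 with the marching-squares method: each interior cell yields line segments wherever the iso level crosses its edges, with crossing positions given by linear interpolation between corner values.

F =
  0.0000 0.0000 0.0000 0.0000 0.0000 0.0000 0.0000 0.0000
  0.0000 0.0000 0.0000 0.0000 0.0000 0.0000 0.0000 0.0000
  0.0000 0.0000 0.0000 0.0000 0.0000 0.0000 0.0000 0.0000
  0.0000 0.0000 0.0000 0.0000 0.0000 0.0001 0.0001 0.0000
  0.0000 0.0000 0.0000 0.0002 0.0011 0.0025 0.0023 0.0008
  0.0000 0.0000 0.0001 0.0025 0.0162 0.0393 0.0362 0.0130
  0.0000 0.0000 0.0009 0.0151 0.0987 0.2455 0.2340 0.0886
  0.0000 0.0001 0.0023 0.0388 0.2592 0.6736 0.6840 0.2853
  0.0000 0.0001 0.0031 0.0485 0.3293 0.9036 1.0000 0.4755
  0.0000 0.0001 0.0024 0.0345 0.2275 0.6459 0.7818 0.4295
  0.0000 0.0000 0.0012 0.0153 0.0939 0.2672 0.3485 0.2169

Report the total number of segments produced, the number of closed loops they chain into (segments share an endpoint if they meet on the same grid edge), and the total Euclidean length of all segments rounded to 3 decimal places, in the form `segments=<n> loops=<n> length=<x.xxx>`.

cell (7,4): code 0100 → (7.489,5.000)–(8.000,4.795)
cell (7,5): code 1100 → (7.323,6.000)–(7.489,5.000)
cell (7,6): code 1000 → (8.000,6.408)–(7.323,6.000)
cell (8,4): code 0010 → (8.000,4.795)–(8.456,5.000)
cell (8,5): code 0011 → (8.456,5.000)–(8.981,6.000)
cell (8,6): code 0001 → (8.981,6.000)–(8.000,6.408)
total: 6 segments, chained into 1 closed loop(s), length Σ = 5.046658

segments=6 loops=1 length=5.047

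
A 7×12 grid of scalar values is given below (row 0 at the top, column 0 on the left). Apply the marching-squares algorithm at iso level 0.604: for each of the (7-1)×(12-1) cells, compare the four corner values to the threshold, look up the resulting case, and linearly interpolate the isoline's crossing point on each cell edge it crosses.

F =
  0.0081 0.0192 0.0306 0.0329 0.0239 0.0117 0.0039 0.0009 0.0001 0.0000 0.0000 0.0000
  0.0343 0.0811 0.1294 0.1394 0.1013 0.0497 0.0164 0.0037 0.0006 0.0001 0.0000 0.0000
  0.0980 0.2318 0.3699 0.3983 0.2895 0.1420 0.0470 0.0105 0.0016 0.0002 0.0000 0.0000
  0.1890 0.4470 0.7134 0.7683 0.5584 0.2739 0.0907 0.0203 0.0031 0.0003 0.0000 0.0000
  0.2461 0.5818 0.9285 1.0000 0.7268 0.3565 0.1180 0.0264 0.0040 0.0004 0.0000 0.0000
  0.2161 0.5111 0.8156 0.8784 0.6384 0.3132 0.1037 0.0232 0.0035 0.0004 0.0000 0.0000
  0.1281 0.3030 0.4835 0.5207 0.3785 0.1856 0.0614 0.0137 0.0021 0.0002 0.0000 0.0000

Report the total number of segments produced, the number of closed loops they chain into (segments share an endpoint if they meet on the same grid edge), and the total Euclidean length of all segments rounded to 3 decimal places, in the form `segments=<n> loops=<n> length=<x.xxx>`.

segments=12 loops=1 length=10.064

cell (2,1): code 0100 → (2.682,2.000)–(3.000,1.589)
cell (2,2): code 1100 → (2.556,3.000)–(2.682,2.000)
cell (2,3): code 1000 → (3.000,3.783)–(2.556,3.000)
cell (3,1): code 0110 → (3.000,1.589)–(4.000,1.064)
cell (3,3): code 1101 → (3.271,4.000)–(3.000,3.783)
cell (3,4): code 1000 → (4.000,4.332)–(3.271,4.000)
cell (4,1): code 0110 → (4.000,1.064)–(5.000,1.305)
cell (4,4): code 1001 → (5.000,4.106)–(4.000,4.332)
cell (5,1): code 0010 → (5.000,1.305)–(5.637,2.000)
cell (5,2): code 0011 → (5.637,2.000)–(5.767,3.000)
cell (5,3): code 0011 → (5.767,3.000)–(5.132,4.000)
cell (5,4): code 0001 → (5.132,4.000)–(5.000,4.106)
total: 12 segments, chained into 1 closed loop(s), length Σ = 10.064223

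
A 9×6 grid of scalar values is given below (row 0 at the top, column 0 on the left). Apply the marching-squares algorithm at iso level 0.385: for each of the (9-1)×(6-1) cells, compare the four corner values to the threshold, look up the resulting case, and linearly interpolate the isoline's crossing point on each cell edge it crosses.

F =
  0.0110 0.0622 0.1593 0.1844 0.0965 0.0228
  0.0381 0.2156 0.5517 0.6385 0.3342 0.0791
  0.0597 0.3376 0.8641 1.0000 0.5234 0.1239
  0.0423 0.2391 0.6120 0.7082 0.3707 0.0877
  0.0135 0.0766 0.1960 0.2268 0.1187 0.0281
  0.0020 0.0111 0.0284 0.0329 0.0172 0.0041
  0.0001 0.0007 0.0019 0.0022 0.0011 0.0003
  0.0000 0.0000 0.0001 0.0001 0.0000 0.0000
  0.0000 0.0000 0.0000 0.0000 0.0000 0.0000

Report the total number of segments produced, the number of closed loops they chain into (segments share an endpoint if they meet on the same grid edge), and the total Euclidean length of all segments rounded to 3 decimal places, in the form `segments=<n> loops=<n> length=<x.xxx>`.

segments=12 loops=1 length=9.985

cell (0,1): code 0100 → (0.575,2.000)–(1.000,1.504)
cell (0,2): code 1100 → (0.442,3.000)–(0.575,2.000)
cell (0,3): code 1000 → (1.000,3.833)–(0.442,3.000)
cell (1,1): code 0110 → (1.000,1.504)–(2.000,1.090)
cell (1,3): code 1101 → (1.268,4.000)–(1.000,3.833)
cell (1,4): code 1000 → (2.000,4.346)–(1.268,4.000)
cell (2,1): code 0110 → (2.000,1.090)–(3.000,1.391)
cell (2,3): code 1011 → (3.000,3.958)–(2.906,4.000)
cell (2,4): code 0001 → (2.906,4.000)–(2.000,4.346)
cell (3,1): code 0010 → (3.000,1.391)–(3.546,2.000)
cell (3,2): code 0011 → (3.546,2.000)–(3.671,3.000)
cell (3,3): code 0001 → (3.671,3.000)–(3.000,3.958)
total: 12 segments, chained into 1 closed loop(s), length Σ = 9.984968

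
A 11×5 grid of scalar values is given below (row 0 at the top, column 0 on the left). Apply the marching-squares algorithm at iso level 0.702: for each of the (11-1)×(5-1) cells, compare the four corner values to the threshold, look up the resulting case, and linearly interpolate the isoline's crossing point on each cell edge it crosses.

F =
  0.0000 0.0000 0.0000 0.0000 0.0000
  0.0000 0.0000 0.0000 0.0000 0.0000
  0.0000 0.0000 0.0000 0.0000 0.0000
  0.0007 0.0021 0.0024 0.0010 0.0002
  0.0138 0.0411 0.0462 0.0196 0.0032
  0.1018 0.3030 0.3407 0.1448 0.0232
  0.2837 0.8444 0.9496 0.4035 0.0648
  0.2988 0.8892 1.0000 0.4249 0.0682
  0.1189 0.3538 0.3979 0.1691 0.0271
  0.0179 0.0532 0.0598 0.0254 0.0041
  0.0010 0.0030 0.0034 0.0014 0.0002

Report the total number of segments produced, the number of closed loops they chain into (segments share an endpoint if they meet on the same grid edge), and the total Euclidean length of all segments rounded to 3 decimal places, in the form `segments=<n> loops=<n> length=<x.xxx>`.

segments=8 loops=1 length=6.188

cell (5,0): code 0100 → (5.737,1.000)–(6.000,0.746)
cell (5,1): code 1100 → (5.593,2.000)–(5.737,1.000)
cell (5,2): code 1000 → (6.000,2.453)–(5.593,2.000)
cell (6,0): code 0110 → (6.000,0.746)–(7.000,0.683)
cell (6,2): code 1001 → (7.000,2.518)–(6.000,2.453)
cell (7,0): code 0010 → (7.000,0.683)–(7.350,1.000)
cell (7,1): code 0011 → (7.350,1.000)–(7.495,2.000)
cell (7,2): code 0001 → (7.495,2.000)–(7.000,2.518)
total: 8 segments, chained into 1 closed loop(s), length Σ = 6.188065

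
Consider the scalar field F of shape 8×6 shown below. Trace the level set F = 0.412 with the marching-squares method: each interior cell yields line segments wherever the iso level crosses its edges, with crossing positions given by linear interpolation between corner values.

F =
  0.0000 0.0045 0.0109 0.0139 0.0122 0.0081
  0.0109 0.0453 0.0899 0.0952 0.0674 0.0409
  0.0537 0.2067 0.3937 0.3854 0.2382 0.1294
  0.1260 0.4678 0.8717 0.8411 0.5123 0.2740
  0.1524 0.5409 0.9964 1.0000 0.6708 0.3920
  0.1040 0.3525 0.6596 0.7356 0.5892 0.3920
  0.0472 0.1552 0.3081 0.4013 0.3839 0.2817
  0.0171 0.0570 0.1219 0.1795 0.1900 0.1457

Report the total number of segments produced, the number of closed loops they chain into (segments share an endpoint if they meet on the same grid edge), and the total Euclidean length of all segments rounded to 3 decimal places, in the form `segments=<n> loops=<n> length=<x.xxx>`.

cell (2,0): code 0100 → (2.786,1.000)–(3.000,0.837)
cell (2,1): code 1100 → (2.038,2.000)–(2.786,1.000)
cell (2,2): code 1100 → (2.058,3.000)–(2.038,2.000)
cell (2,3): code 1100 → (2.634,4.000)–(2.058,3.000)
cell (2,4): code 1000 → (3.000,4.421)–(2.634,4.000)
cell (3,0): code 0110 → (3.000,0.837)–(4.000,0.668)
cell (3,4): code 1001 → (4.000,4.928)–(3.000,4.421)
cell (4,0): code 0010 → (4.000,0.668)–(4.684,1.000)
cell (4,1): code 0111 → (4.684,1.000)–(5.000,1.194)
cell (4,4): code 1001 → (5.000,4.899)–(4.000,4.928)
cell (5,1): code 0010 → (5.000,1.194)–(5.704,2.000)
cell (5,2): code 0011 → (5.704,2.000)–(5.968,3.000)
cell (5,3): code 0011 → (5.968,3.000)–(5.863,4.000)
cell (5,4): code 0001 → (5.863,4.000)–(5.000,4.899)
total: 14 segments, chained into 1 closed loop(s), length Σ = 12.852558

segments=14 loops=1 length=12.853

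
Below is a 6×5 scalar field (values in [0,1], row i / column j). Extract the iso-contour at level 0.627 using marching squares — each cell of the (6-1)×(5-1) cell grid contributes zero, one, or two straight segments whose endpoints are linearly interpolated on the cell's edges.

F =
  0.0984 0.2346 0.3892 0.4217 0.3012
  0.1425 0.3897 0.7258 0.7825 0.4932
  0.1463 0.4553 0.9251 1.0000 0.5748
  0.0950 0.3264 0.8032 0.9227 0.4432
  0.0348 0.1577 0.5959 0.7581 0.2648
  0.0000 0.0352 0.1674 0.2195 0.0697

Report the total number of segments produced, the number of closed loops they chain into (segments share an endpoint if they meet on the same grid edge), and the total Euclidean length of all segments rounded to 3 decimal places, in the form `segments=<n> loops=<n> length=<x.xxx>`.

cell (0,1): code 0100 → (0.706,2.000)–(1.000,1.706)
cell (0,2): code 1100 → (0.569,3.000)–(0.706,2.000)
cell (0,3): code 1000 → (1.000,3.538)–(0.569,3.000)
cell (1,1): code 0110 → (1.000,1.706)–(2.000,1.365)
cell (1,3): code 1001 → (2.000,3.877)–(1.000,3.538)
cell (2,1): code 0110 → (2.000,1.365)–(3.000,1.630)
cell (2,3): code 1001 → (3.000,3.617)–(2.000,3.877)
cell (3,1): code 0010 → (3.000,1.630)–(3.850,2.000)
cell (3,2): code 0111 → (3.850,2.000)–(4.000,2.192)
cell (3,3): code 1001 → (4.000,3.266)–(3.000,3.617)
cell (4,2): code 0010 → (4.000,2.192)–(4.243,3.000)
cell (4,3): code 0001 → (4.243,3.000)–(4.000,3.266)
total: 12 segments, chained into 1 closed loop(s), length Σ = 9.728785

segments=12 loops=1 length=9.729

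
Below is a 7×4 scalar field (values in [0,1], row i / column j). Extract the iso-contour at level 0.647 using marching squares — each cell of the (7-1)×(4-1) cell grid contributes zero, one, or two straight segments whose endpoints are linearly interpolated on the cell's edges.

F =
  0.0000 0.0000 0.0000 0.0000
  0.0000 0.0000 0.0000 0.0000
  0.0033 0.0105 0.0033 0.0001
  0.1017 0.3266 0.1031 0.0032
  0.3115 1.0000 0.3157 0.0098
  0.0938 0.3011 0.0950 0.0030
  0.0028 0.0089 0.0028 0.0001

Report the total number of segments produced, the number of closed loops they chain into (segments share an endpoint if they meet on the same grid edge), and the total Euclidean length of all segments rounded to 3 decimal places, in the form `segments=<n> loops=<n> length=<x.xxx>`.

segments=4 loops=1 length=2.910

cell (3,0): code 0100 → (3.476,1.000)–(4.000,0.487)
cell (3,1): code 1000 → (4.000,1.516)–(3.476,1.000)
cell (4,0): code 0010 → (4.000,0.487)–(4.505,1.000)
cell (4,1): code 0001 → (4.505,1.000)–(4.000,1.516)
total: 4 segments, chained into 1 closed loop(s), length Σ = 2.910368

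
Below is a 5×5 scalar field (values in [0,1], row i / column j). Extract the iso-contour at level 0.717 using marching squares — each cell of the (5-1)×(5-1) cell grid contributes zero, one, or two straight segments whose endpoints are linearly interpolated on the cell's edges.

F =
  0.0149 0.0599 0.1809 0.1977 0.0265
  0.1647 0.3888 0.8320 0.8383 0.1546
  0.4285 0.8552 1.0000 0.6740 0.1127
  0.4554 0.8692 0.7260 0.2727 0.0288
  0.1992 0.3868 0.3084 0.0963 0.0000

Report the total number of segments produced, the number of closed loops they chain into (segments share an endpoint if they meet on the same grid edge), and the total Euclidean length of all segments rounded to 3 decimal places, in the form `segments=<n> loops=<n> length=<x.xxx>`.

segments=12 loops=1 length=7.955

cell (0,1): code 0100 → (0.823,2.000)–(1.000,1.741)
cell (0,2): code 1100 → (0.811,3.000)–(0.823,2.000)
cell (0,3): code 1000 → (1.000,3.177)–(0.811,3.000)
cell (1,0): code 0100 → (1.704,1.000)–(2.000,0.676)
cell (1,1): code 1110 → (1.000,1.741)–(1.704,1.000)
cell (1,2): code 1011 → (2.000,2.868)–(1.738,3.000)
cell (1,3): code 0001 → (1.738,3.000)–(1.000,3.177)
cell (2,0): code 0110 → (2.000,0.676)–(3.000,0.632)
cell (2,2): code 1001 → (3.000,2.020)–(2.000,2.868)
cell (3,0): code 0010 → (3.000,0.632)–(3.316,1.000)
cell (3,1): code 0011 → (3.316,1.000)–(3.022,2.000)
cell (3,2): code 0001 → (3.022,2.000)–(3.000,2.020)
total: 12 segments, chained into 1 closed loop(s), length Σ = 7.954819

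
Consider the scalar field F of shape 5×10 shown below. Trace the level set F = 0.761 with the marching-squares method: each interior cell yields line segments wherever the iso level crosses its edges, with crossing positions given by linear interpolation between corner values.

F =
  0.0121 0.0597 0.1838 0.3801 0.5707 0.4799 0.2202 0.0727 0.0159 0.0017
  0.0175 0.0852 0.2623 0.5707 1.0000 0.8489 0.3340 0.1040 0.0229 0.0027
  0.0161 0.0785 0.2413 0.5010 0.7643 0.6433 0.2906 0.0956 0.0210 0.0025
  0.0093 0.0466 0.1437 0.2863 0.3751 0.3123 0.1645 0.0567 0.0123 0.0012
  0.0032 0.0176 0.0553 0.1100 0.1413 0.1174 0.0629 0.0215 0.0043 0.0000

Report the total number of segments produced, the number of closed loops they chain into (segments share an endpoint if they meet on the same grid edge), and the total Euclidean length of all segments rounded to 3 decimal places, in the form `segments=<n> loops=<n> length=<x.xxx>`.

segments=8 loops=1 length=4.901

cell (0,3): code 0100 → (0.443,4.000)–(1.000,3.443)
cell (0,4): code 1100 → (0.762,5.000)–(0.443,4.000)
cell (0,5): code 1000 → (1.000,5.171)–(0.762,5.000)
cell (1,3): code 0110 → (1.000,3.443)–(2.000,3.987)
cell (1,4): code 1011 → (2.000,4.027)–(1.428,5.000)
cell (1,5): code 0001 → (1.428,5.000)–(1.000,5.171)
cell (2,3): code 0010 → (2.000,3.987)–(2.008,4.000)
cell (2,4): code 0001 → (2.008,4.000)–(2.000,4.027)
total: 8 segments, chained into 1 closed loop(s), length Σ = 4.901093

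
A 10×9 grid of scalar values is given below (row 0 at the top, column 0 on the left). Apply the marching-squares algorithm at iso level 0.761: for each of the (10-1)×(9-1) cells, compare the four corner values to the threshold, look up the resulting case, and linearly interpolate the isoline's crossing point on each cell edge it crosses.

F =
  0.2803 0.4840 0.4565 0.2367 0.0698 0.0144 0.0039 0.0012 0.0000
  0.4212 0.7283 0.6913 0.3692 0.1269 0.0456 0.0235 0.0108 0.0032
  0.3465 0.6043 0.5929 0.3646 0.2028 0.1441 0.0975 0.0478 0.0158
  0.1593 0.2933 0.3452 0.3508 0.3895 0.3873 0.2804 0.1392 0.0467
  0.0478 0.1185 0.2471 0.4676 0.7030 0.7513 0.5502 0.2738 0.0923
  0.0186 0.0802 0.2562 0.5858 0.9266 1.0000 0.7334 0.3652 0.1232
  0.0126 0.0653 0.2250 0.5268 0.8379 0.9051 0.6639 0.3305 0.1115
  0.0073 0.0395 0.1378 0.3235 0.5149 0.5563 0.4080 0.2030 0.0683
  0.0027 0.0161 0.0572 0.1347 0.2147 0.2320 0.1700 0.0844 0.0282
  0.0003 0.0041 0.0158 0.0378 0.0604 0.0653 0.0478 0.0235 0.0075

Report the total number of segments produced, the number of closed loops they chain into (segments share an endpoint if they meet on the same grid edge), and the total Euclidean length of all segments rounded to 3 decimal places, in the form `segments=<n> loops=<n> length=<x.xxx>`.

cell (4,3): code 0100 → (4.259,4.000)–(5.000,3.514)
cell (4,4): code 1100 → (4.039,5.000)–(4.259,4.000)
cell (4,5): code 1000 → (5.000,5.896)–(4.039,5.000)
cell (5,3): code 0110 → (5.000,3.514)–(6.000,3.753)
cell (5,5): code 1001 → (6.000,5.597)–(5.000,5.896)
cell (6,3): code 0010 → (6.000,3.753)–(6.238,4.000)
cell (6,4): code 0011 → (6.238,4.000)–(6.413,5.000)
cell (6,5): code 0001 → (6.413,5.000)–(6.000,5.597)
total: 8 segments, chained into 1 closed loop(s), length Σ = 7.380625

segments=8 loops=1 length=7.381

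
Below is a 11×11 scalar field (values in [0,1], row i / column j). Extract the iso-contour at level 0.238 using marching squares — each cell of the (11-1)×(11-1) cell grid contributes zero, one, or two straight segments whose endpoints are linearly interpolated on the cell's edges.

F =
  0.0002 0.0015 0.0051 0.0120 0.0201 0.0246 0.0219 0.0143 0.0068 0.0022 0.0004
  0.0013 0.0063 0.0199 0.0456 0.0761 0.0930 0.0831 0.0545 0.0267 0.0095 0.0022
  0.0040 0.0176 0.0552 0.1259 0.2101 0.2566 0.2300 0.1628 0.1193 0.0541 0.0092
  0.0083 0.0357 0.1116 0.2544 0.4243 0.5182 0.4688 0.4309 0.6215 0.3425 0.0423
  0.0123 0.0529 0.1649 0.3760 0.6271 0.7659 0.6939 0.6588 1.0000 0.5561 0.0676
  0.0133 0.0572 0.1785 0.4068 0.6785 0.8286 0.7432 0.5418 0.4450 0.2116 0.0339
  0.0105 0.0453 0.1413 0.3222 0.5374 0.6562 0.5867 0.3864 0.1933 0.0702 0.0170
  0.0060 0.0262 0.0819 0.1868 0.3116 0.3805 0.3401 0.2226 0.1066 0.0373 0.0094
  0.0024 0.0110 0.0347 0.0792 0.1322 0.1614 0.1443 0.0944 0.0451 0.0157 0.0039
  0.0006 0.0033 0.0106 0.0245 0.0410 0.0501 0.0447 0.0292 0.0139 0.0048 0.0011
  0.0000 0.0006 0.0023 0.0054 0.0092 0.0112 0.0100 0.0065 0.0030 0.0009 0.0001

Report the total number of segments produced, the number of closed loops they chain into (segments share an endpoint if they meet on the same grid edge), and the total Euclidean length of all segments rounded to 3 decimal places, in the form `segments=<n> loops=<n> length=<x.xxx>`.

cell (1,4): code 0100 → (1.886,5.000)–(2.000,4.600)
cell (1,5): code 1000 → (2.000,5.699)–(1.886,5.000)
cell (2,2): code 0100 → (2.872,3.000)–(3.000,2.885)
cell (2,3): code 1100 → (2.130,4.000)–(2.872,3.000)
cell (2,4): code 1110 → (2.000,4.600)–(2.130,4.000)
cell (2,5): code 1101 → (2.034,6.000)–(2.000,5.699)
cell (2,6): code 1100 → (2.280,7.000)–(2.034,6.000)
cell (2,7): code 1100 → (2.236,8.000)–(2.280,7.000)
cell (2,8): code 1100 → (2.638,9.000)–(2.236,8.000)
cell (2,9): code 1000 → (3.000,9.348)–(2.638,9.000)
cell (3,2): code 0110 → (3.000,2.885)–(4.000,2.346)
cell (3,9): code 1001 → (4.000,9.651)–(3.000,9.348)
cell (4,2): code 0110 → (4.000,2.346)–(5.000,2.261)
cell (4,8): code 1011 → (5.000,8.887)–(4.923,9.000)
cell (4,9): code 0001 → (4.923,9.000)–(4.000,9.651)
cell (5,2): code 0110 → (5.000,2.261)–(6.000,2.535)
cell (5,7): code 1011 → (6.000,7.769)–(5.822,8.000)
cell (5,8): code 0001 → (5.822,8.000)–(5.000,8.887)
cell (6,2): code 0010 → (6.000,2.535)–(6.622,3.000)
cell (6,3): code 0111 → (6.622,3.000)–(7.000,3.410)
cell (6,6): code 1011 → (7.000,6.869)–(6.906,7.000)
cell (6,7): code 0001 → (6.906,7.000)–(6.000,7.769)
cell (7,3): code 0010 → (7.000,3.410)–(7.410,4.000)
cell (7,4): code 0011 → (7.410,4.000)–(7.650,5.000)
cell (7,5): code 0011 → (7.650,5.000)–(7.521,6.000)
cell (7,6): code 0001 → (7.521,6.000)–(7.000,6.869)
total: 26 segments, chained into 1 closed loop(s), length Σ = 20.510534

segments=26 loops=1 length=20.511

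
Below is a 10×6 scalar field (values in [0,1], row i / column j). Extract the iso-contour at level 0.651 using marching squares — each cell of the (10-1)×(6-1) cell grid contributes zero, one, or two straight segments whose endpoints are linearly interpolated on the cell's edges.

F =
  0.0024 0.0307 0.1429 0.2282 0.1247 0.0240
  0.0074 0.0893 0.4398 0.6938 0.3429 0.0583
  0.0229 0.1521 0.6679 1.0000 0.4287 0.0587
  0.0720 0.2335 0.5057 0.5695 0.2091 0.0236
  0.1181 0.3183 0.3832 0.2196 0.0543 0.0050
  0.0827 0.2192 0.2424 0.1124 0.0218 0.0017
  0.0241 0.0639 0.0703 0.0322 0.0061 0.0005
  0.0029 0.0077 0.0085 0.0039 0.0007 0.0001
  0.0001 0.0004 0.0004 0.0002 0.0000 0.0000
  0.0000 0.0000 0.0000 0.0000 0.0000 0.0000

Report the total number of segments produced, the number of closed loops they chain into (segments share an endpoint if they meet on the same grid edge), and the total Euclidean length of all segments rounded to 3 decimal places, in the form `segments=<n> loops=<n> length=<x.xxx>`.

cell (0,2): code 0100 → (0.908,3.000)–(1.000,2.831)
cell (0,3): code 1000 → (1.000,3.122)–(0.908,3.000)
cell (1,1): code 0100 → (1.926,2.000)–(2.000,1.967)
cell (1,2): code 1110 → (1.000,2.831)–(1.926,2.000)
cell (1,3): code 1001 → (2.000,3.611)–(1.000,3.122)
cell (2,1): code 0010 → (2.000,1.967)–(2.104,2.000)
cell (2,2): code 0011 → (2.104,2.000)–(2.811,3.000)
cell (2,3): code 0001 → (2.811,3.000)–(2.000,3.611)
total: 8 segments, chained into 1 closed loop(s), length Σ = 5.131974

segments=8 loops=1 length=5.132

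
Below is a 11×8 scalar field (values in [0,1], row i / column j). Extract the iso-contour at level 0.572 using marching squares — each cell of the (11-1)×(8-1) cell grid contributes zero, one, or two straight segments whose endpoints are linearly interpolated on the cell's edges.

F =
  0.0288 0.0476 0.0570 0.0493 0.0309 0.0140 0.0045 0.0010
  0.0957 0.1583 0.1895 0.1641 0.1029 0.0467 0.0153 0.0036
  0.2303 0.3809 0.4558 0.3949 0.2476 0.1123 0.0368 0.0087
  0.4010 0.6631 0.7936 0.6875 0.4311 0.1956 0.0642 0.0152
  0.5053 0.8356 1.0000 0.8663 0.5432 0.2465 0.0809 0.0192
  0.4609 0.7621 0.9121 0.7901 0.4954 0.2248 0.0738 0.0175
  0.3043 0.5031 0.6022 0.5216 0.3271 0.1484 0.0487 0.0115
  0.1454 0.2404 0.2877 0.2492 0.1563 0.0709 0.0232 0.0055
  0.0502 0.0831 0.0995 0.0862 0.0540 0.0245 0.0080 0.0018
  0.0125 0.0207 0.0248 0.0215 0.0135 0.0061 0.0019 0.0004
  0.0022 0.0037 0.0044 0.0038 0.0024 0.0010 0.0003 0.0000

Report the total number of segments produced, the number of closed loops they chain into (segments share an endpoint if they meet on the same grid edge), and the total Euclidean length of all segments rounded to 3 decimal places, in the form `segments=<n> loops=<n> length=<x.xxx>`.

cell (2,0): code 0100 → (2.677,1.000)–(3.000,0.652)
cell (2,1): code 1100 → (2.344,2.000)–(2.677,1.000)
cell (2,2): code 1100 → (2.605,3.000)–(2.344,2.000)
cell (2,3): code 1000 → (3.000,3.450)–(2.605,3.000)
cell (3,0): code 0110 → (3.000,0.652)–(4.000,0.202)
cell (3,3): code 1001 → (4.000,3.911)–(3.000,3.450)
cell (4,0): code 0110 → (4.000,0.202)–(5.000,0.369)
cell (4,3): code 1001 → (5.000,3.740)–(4.000,3.911)
cell (5,0): code 0010 → (5.000,0.369)–(5.734,1.000)
cell (5,1): code 0111 → (5.734,1.000)–(6.000,1.695)
cell (5,2): code 1011 → (6.000,2.375)–(5.812,3.000)
cell (5,3): code 0001 → (5.812,3.000)–(5.000,3.740)
cell (6,1): code 0010 → (6.000,1.695)–(6.096,2.000)
cell (6,2): code 0001 → (6.096,2.000)–(6.000,2.375)
total: 14 segments, chained into 1 closed loop(s), length Σ = 11.557418

segments=14 loops=1 length=11.557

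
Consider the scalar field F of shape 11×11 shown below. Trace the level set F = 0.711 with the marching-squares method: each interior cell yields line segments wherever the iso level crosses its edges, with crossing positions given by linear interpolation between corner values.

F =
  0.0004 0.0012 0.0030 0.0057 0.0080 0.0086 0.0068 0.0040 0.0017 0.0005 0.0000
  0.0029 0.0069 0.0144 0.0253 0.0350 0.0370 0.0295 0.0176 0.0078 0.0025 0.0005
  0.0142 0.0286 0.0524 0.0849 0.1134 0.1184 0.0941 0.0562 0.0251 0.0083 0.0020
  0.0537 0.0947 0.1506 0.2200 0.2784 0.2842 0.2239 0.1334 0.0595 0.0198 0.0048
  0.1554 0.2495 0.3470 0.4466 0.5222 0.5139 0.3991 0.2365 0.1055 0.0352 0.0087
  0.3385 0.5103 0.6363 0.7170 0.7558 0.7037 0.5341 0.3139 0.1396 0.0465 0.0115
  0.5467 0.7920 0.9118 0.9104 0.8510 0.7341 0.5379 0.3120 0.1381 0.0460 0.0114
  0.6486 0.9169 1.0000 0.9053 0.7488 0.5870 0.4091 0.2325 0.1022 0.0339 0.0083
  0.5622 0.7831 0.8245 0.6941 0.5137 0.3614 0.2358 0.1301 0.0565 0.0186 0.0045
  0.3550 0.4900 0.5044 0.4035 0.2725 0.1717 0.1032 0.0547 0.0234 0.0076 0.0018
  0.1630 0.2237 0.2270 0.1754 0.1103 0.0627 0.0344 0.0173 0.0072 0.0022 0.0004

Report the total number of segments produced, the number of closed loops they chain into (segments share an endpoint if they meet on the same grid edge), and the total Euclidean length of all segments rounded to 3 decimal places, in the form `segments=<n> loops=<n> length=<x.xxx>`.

segments=18 loops=1 length=13.081

cell (4,2): code 0100 → (4.978,3.000)–(5.000,2.926)
cell (4,3): code 1100 → (4.808,4.000)–(4.978,3.000)
cell (4,4): code 1000 → (5.000,4.860)–(4.808,4.000)
cell (5,0): code 0100 → (5.712,1.000)–(6.000,0.670)
cell (5,1): code 1100 → (5.271,2.000)–(5.712,1.000)
cell (5,2): code 1110 → (5.000,2.926)–(5.271,2.000)
cell (5,4): code 1101 → (5.240,5.000)–(5.000,4.860)
cell (5,5): code 1000 → (6.000,5.118)–(5.240,5.000)
cell (6,0): code 0110 → (6.000,0.670)–(7.000,0.233)
cell (6,4): code 1011 → (7.000,4.234)–(6.157,5.000)
cell (6,5): code 0001 → (6.157,5.000)–(6.000,5.118)
cell (7,0): code 0110 → (7.000,0.233)–(8.000,0.674)
cell (7,2): code 1011 → (8.000,2.870)–(7.920,3.000)
cell (7,3): code 0011 → (7.920,3.000)–(7.161,4.000)
cell (7,4): code 0001 → (7.161,4.000)–(7.000,4.234)
cell (8,0): code 0010 → (8.000,0.674)–(8.246,1.000)
cell (8,1): code 0011 → (8.246,1.000)–(8.355,2.000)
cell (8,2): code 0001 → (8.355,2.000)–(8.000,2.870)
total: 18 segments, chained into 1 closed loop(s), length Σ = 13.081056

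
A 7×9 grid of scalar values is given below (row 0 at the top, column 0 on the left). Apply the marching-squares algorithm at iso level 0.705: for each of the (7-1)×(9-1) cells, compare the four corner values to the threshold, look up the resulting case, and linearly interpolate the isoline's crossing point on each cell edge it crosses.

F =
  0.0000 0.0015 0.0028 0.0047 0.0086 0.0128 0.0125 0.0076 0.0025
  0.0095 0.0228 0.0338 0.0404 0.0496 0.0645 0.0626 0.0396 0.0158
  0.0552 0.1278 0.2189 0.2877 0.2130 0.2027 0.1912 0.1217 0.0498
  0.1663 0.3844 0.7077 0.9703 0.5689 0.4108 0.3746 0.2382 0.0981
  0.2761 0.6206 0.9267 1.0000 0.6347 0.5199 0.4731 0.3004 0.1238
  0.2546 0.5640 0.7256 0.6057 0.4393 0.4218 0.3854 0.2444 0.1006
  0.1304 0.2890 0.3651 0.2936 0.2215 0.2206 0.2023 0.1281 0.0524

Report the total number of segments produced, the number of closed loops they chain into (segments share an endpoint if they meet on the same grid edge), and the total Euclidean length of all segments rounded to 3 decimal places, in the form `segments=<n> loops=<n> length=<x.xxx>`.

segments=10 loops=1 length=7.540

cell (2,1): code 0100 → (2.994,2.000)–(3.000,1.992)
cell (2,2): code 1100 → (2.611,3.000)–(2.994,2.000)
cell (2,3): code 1000 → (3.000,3.661)–(2.611,3.000)
cell (3,1): code 0110 → (3.000,1.992)–(4.000,1.276)
cell (3,3): code 1001 → (4.000,3.808)–(3.000,3.661)
cell (4,1): code 0110 → (4.000,1.276)–(5.000,1.873)
cell (4,2): code 1011 → (5.000,2.172)–(4.748,3.000)
cell (4,3): code 0001 → (4.748,3.000)–(4.000,3.808)
cell (5,1): code 0010 → (5.000,1.873)–(5.057,2.000)
cell (5,2): code 0001 → (5.057,2.000)–(5.000,2.172)
total: 10 segments, chained into 1 closed loop(s), length Σ = 7.539987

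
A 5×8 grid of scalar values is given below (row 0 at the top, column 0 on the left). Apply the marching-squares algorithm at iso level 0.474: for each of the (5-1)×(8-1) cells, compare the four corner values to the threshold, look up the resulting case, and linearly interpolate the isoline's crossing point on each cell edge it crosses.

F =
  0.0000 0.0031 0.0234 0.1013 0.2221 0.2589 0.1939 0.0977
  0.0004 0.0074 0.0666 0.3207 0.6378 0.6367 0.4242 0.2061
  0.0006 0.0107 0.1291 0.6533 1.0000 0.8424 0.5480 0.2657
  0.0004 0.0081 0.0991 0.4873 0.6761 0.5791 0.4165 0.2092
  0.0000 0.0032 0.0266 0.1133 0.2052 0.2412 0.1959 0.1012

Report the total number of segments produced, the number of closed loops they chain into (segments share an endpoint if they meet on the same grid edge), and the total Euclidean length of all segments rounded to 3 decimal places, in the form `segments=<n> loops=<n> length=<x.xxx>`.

segments=14 loops=1 length=10.031

cell (0,3): code 0100 → (0.606,4.000)–(1.000,3.483)
cell (0,4): code 1100 → (0.569,5.000)–(0.606,4.000)
cell (0,5): code 1000 → (1.000,5.766)–(0.569,5.000)
cell (1,2): code 0100 → (1.461,3.000)–(2.000,2.658)
cell (1,3): code 1110 → (1.000,3.483)–(1.461,3.000)
cell (1,5): code 1101 → (1.402,6.000)–(1.000,5.766)
cell (1,6): code 1000 → (2.000,6.262)–(1.402,6.000)
cell (2,2): code 0110 → (2.000,2.658)–(3.000,2.966)
cell (2,5): code 1011 → (3.000,5.646)–(2.563,6.000)
cell (2,6): code 0001 → (2.563,6.000)–(2.000,6.262)
cell (3,2): code 0010 → (3.000,2.966)–(3.036,3.000)
cell (3,3): code 0011 → (3.036,3.000)–(3.429,4.000)
cell (3,4): code 0011 → (3.429,4.000)–(3.311,5.000)
cell (3,5): code 0001 → (3.311,5.000)–(3.000,5.646)
total: 14 segments, chained into 1 closed loop(s), length Σ = 10.031222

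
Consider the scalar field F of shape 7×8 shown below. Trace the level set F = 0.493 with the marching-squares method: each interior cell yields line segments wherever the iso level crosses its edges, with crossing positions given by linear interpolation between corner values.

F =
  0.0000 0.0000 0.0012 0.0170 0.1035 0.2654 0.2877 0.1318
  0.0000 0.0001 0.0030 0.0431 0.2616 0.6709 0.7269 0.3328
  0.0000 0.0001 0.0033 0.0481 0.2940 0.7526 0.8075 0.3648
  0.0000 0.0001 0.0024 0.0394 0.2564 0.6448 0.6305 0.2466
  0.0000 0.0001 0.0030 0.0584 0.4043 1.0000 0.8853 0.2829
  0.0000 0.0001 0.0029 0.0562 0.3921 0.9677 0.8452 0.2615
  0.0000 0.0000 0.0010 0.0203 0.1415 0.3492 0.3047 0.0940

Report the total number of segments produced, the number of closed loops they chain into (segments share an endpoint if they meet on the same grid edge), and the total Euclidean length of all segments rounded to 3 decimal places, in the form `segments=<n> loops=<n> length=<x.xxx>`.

segments=14 loops=1 length=13.676

cell (0,4): code 0100 → (0.561,5.000)–(1.000,4.565)
cell (0,5): code 1100 → (0.467,6.000)–(0.561,5.000)
cell (0,6): code 1000 → (1.000,6.594)–(0.467,6.000)
cell (1,4): code 0110 → (1.000,4.565)–(2.000,4.434)
cell (1,6): code 1001 → (2.000,6.710)–(1.000,6.594)
cell (2,4): code 0110 → (2.000,4.434)–(3.000,4.609)
cell (2,6): code 1001 → (3.000,6.358)–(2.000,6.710)
cell (3,4): code 0110 → (3.000,4.609)–(4.000,4.149)
cell (3,6): code 1001 → (4.000,6.651)–(3.000,6.358)
cell (4,4): code 0110 → (4.000,4.149)–(5.000,4.175)
cell (4,6): code 1001 → (5.000,6.603)–(4.000,6.651)
cell (5,4): code 0010 → (5.000,4.175)–(5.768,5.000)
cell (5,5): code 0011 → (5.768,5.000)–(5.652,6.000)
cell (5,6): code 0001 → (5.652,6.000)–(5.000,6.603)
total: 14 segments, chained into 1 closed loop(s), length Σ = 13.675995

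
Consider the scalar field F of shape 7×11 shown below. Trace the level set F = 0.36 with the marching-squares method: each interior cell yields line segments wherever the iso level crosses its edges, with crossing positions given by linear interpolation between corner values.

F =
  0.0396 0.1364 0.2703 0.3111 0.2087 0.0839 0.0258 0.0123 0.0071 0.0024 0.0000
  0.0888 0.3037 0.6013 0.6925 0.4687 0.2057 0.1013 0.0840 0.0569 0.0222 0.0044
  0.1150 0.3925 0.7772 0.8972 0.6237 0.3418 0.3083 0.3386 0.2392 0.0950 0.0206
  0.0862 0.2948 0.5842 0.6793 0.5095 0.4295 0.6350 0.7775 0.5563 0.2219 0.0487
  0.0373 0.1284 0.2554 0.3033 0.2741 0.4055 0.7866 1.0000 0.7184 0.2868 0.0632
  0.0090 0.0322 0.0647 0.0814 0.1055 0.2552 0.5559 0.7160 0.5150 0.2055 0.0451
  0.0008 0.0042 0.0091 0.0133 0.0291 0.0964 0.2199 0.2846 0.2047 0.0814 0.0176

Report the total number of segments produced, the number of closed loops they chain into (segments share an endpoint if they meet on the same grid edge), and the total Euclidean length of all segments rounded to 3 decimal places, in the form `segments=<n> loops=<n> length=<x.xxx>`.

cell (0,1): code 0100 → (0.271,2.000)–(1.000,1.189)
cell (0,2): code 1100 → (0.128,3.000)–(0.271,2.000)
cell (0,3): code 1100 → (0.582,4.000)–(0.128,3.000)
cell (0,4): code 1000 → (1.000,4.413)–(0.582,4.000)
cell (1,0): code 0100 → (1.634,1.000)–(2.000,0.883)
cell (1,1): code 1110 → (1.000,1.189)–(1.634,1.000)
cell (1,4): code 1001 → (2.000,4.935)–(1.000,4.413)
cell (2,0): code 0010 → (2.000,0.883)–(2.333,1.000)
cell (2,1): code 0111 → (2.333,1.000)–(3.000,1.225)
cell (2,4): code 1101 → (2.208,5.000)–(2.000,4.935)
cell (2,5): code 1100 → (2.158,6.000)–(2.208,5.000)
cell (2,6): code 1100 → (2.049,7.000)–(2.158,6.000)
cell (2,7): code 1100 → (2.381,8.000)–(2.049,7.000)
cell (2,8): code 1000 → (3.000,8.587)–(2.381,8.000)
cell (3,1): code 0010 → (3.000,1.225)–(3.682,2.000)
cell (3,2): code 0011 → (3.682,2.000)–(3.849,3.000)
cell (3,3): code 0011 → (3.849,3.000)–(3.635,4.000)
cell (3,4): code 0111 → (3.635,4.000)–(4.000,4.654)
cell (3,8): code 1001 → (4.000,8.830)–(3.000,8.587)
cell (4,4): code 0010 → (4.000,4.654)–(4.303,5.000)
cell (4,5): code 0111 → (4.303,5.000)–(5.000,5.349)
cell (4,8): code 1001 → (5.000,8.501)–(4.000,8.830)
cell (5,5): code 0010 → (5.000,5.349)–(5.583,6.000)
cell (5,6): code 0011 → (5.583,6.000)–(5.825,7.000)
cell (5,7): code 0011 → (5.825,7.000)–(5.500,8.000)
cell (5,8): code 0001 → (5.500,8.000)–(5.000,8.501)
total: 26 segments, chained into 1 closed loop(s), length Σ = 21.949996

segments=26 loops=1 length=21.950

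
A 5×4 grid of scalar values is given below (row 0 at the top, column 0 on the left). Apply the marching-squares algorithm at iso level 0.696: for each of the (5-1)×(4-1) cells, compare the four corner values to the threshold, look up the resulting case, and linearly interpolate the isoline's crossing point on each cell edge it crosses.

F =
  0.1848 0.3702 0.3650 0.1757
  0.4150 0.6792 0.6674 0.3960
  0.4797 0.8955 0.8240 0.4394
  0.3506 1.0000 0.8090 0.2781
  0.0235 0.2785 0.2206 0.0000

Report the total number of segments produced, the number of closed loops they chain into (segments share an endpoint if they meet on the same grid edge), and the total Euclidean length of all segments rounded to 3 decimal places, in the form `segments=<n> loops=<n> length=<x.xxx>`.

cell (1,0): code 0100 → (1.078,1.000)–(2.000,0.520)
cell (1,1): code 1100 → (1.183,2.000)–(1.078,1.000)
cell (1,2): code 1000 → (2.000,2.333)–(1.183,2.000)
cell (2,0): code 0110 → (2.000,0.520)–(3.000,0.532)
cell (2,2): code 1001 → (3.000,2.213)–(2.000,2.333)
cell (3,0): code 0010 → (3.000,0.532)–(3.421,1.000)
cell (3,1): code 0011 → (3.421,1.000)–(3.192,2.000)
cell (3,2): code 0001 → (3.192,2.000)–(3.000,2.213)
total: 8 segments, chained into 1 closed loop(s), length Σ = 6.877374

segments=8 loops=1 length=6.877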